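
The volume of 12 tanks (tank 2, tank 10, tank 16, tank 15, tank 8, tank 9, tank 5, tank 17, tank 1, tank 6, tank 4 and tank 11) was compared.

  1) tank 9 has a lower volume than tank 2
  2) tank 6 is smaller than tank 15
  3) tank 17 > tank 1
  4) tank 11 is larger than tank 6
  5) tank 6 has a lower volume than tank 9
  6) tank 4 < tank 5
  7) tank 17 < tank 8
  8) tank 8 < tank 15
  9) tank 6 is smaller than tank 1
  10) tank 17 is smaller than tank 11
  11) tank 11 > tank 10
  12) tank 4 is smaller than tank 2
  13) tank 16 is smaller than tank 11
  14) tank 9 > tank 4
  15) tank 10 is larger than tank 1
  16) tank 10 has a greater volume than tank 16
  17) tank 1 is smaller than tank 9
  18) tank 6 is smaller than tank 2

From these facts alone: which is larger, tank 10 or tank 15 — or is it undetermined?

undetermined

Following every chain through tank 10: above tank 10 we get tank 11; below tank 10 we get tank 6, tank 16, tank 1.
tank 15 is not reached, and no chain runs the other way from tank 15 to tank 10.
So the given relations leave the order of tank 10 and tank 15 undetermined.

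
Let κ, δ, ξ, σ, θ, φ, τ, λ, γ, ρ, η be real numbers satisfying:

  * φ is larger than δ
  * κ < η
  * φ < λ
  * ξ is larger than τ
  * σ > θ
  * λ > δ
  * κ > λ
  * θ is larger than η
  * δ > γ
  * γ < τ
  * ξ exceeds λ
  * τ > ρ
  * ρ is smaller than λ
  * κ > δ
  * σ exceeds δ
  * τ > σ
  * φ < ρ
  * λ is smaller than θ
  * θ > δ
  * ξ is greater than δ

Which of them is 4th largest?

θ

Piecing the relations together gives one ordering: γ < δ < φ < ρ < λ < κ < η < θ < σ < τ < ξ.
The 4th largest is θ.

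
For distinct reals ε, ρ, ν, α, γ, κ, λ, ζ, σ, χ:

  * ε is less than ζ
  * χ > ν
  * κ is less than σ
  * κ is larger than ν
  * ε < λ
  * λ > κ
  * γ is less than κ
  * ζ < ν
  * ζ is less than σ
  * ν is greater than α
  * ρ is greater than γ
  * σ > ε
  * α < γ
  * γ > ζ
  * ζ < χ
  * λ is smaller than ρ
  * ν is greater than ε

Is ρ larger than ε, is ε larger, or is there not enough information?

ε < ζ and ζ < ν give ε < ν.
With ν < κ: ε < ζ < ν < κ.
Then κ < λ extends the chain to λ.
Then λ < ρ extends the chain to ρ.
So ρ is larger.

ρ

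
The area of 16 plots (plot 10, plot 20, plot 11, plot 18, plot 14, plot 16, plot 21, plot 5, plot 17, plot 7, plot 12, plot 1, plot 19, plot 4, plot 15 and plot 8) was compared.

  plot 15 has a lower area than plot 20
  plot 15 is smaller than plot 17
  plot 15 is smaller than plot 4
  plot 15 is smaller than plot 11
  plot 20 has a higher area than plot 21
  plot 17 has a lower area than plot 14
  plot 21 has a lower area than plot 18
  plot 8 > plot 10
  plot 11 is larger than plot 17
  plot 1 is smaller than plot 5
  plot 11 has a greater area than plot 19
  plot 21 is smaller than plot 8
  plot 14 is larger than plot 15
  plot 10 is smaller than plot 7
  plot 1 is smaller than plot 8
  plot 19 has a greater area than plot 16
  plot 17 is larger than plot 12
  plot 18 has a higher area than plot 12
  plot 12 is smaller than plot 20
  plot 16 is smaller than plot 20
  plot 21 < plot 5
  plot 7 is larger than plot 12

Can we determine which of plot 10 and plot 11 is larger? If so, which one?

Following every chain through plot 10: above plot 10 we get plot 7, plot 8.
plot 11 is not reached, and no chain runs the other way from plot 11 to plot 10.
So the given relations leave the order of plot 10 and plot 11 undetermined.

undetermined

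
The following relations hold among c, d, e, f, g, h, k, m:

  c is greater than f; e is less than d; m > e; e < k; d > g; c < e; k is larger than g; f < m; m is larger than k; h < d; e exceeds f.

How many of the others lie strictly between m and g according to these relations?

The relations place g below m. An element lies strictly between them when it is forced above g and also forced below m.
Above g: {k, d}. Below m: {f, c, e, k}.
Intersection: {k} — 1.

1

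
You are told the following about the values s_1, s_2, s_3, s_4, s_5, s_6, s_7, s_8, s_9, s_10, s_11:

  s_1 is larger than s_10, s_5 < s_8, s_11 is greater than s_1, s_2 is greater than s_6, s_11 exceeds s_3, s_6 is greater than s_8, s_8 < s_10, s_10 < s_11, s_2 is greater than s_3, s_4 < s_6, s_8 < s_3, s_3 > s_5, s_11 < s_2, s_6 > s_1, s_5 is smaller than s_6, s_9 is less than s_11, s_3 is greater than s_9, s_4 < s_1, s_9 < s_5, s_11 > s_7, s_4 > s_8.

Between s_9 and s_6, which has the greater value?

Link the given pairs in sequence: s_9 < s_5; s_5 < s_8; s_8 < s_10; s_10 < s_1; s_1 < s_6.
Together: s_9 < s_5 < s_8 < s_10 < s_1 < s_6.
So s_9 < s_6; s_6 is the larger of the two.

s_6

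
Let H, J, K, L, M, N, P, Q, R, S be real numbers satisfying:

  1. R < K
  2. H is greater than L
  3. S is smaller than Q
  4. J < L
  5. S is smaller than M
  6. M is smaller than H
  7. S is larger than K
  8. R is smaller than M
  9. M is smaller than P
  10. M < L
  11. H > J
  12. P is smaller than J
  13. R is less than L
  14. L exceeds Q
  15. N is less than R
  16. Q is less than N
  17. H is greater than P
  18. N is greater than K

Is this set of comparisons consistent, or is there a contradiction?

Chaining the given relations yields K < S < Q < N < R, so K < R. But one relation states R < K. These cannot both hold.

inconsistent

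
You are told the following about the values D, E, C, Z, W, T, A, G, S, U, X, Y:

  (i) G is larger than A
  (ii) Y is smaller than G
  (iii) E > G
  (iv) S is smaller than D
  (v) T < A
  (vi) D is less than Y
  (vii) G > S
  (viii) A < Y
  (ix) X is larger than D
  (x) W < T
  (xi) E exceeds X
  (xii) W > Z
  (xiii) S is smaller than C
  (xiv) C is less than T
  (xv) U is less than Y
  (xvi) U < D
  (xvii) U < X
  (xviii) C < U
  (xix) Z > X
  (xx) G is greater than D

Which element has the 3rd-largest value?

Y

Chaining the given pairs: S < C < U < D < X < Z < W < T < A < Y < G < E.
The 3rd largest is Y.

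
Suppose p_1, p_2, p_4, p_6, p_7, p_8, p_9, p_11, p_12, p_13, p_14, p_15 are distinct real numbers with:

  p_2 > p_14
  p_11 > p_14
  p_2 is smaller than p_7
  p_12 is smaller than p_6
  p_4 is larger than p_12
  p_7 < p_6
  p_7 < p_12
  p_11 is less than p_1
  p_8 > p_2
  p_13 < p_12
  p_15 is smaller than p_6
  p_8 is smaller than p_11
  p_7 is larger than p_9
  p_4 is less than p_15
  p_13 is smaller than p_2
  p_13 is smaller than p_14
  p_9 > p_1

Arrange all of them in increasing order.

p_13 < p_14 < p_2 < p_8 < p_11 < p_1 < p_9 < p_7 < p_12 < p_4 < p_15 < p_6

Each adjacent pair is fixed by a given relation: p_13 < p_14; p_14 < p_2; p_2 < p_8; p_8 < p_11; p_11 < p_1; p_1 < p_9; p_9 < p_7; p_7 < p_12; p_12 < p_4; p_4 < p_15; p_15 < p_6. Chaining them end to end gives the full order.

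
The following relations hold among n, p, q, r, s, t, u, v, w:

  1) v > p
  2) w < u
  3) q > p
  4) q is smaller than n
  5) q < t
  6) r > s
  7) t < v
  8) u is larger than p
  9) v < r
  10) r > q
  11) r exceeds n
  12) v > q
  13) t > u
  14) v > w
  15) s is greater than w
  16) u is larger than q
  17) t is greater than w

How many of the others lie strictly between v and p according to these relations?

3

Chaining upward from p reaches: q, n, u, t, r.
Chaining downward from v reaches: q, w, u, t.
Strictly between p and v are those in both lists: q, u, t — 3 elements.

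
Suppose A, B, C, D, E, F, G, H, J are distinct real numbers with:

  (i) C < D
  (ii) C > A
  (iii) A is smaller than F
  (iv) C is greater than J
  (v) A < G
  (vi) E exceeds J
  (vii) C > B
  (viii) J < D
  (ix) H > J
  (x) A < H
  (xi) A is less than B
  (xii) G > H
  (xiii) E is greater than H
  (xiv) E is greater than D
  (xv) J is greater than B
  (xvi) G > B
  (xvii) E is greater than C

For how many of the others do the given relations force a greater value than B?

Directly above B: J, C, G.
One step further: H, D, E (6 so far).
No other element is forced above B by the given relations, so the count is 6.

6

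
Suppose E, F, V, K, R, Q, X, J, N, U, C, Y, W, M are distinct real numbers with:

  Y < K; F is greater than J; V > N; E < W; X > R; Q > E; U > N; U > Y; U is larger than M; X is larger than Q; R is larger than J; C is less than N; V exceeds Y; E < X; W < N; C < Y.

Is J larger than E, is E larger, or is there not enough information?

undetermined

Following every chain through J: above J we get R, X, F.
E is not reached, and no chain runs the other way from E to J.
So the given relations leave the order of J and E undetermined.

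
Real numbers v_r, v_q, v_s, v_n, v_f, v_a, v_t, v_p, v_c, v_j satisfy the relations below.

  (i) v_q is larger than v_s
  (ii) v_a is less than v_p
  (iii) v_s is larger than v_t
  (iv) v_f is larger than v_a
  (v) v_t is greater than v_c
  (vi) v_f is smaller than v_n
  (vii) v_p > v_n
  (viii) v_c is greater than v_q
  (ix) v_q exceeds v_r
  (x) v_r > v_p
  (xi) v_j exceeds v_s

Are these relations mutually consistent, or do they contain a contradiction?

Chaining the given relations yields v_q < v_c < v_t < v_s, so v_q < v_s. But one relation states v_s < v_q. These cannot both hold.

inconsistent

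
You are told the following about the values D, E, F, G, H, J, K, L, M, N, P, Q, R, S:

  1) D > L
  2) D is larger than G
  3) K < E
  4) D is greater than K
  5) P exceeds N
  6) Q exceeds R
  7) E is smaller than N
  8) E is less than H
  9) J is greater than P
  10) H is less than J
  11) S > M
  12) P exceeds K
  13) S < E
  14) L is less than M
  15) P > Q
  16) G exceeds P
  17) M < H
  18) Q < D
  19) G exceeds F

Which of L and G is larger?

Chaining the given relations: L < M < S < E < N < P < G.
So L < G; G is the larger of the two.

G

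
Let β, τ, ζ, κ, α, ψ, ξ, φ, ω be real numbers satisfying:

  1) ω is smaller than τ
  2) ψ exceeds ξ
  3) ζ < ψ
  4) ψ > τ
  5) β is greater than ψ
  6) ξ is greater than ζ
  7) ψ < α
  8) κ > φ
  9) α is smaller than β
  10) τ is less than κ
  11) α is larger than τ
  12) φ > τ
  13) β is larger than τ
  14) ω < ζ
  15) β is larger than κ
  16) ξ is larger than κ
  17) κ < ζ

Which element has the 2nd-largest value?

Chaining the given pairs: ω < τ < φ < κ < ζ < ξ < ψ < α < β.
Counting 2 from the largest end gives α.

α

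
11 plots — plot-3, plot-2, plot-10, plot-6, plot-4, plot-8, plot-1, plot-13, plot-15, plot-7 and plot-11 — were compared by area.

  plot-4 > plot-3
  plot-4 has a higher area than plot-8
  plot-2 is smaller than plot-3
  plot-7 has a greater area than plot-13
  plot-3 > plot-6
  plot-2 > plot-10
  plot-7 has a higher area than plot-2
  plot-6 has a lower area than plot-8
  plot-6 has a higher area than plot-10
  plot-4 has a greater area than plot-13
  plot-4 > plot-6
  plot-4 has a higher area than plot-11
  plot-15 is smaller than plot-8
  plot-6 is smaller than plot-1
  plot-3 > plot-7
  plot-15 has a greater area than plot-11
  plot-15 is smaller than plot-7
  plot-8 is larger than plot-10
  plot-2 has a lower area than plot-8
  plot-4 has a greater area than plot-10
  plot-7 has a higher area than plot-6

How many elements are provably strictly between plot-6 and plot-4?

The relations place plot-6 below plot-4. An element lies strictly between them when it is forced above plot-6 and also forced below plot-4.
Above plot-6: {plot-7, plot-1, plot-3, plot-8}. Below plot-4: {plot-10, plot-2, plot-13, plot-11, plot-15, plot-7, plot-3, plot-8}.
Intersection: {plot-7, plot-3, plot-8} — 3.

3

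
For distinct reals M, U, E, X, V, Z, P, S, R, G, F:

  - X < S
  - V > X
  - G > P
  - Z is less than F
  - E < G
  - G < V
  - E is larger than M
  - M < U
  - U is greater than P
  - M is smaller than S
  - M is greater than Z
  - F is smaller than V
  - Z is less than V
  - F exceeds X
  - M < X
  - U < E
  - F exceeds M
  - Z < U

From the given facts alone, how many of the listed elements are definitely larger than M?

The elements the relations force above M are U, E, G, X, F, V, S — no chain reaches any other.
That is 7.

7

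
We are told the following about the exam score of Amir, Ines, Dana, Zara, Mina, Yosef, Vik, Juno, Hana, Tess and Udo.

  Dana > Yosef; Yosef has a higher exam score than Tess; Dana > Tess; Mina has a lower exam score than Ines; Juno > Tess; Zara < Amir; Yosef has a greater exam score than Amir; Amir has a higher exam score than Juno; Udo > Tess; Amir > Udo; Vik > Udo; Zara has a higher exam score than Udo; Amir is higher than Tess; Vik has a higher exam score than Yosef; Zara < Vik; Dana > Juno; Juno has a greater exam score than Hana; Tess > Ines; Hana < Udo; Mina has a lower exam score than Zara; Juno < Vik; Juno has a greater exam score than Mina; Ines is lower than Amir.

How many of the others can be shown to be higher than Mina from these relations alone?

9

The elements the relations force above Mina are Ines, Tess, Udo, Juno, Zara, Amir, Yosef, Dana, Vik — no chain reaches any other.
That is 9.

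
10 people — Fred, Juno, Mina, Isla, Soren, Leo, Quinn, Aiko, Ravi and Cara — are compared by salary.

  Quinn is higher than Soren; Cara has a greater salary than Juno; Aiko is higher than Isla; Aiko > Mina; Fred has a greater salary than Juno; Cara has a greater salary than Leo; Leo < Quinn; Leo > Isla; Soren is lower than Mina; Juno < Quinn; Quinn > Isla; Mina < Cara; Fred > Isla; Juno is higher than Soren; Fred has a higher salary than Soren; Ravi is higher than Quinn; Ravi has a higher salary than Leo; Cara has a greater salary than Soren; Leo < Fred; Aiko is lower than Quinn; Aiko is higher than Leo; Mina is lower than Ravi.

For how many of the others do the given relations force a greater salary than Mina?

The elements the relations force above Mina are Cara, Aiko, Quinn, Ravi — no chain reaches any other.
That is 4.

4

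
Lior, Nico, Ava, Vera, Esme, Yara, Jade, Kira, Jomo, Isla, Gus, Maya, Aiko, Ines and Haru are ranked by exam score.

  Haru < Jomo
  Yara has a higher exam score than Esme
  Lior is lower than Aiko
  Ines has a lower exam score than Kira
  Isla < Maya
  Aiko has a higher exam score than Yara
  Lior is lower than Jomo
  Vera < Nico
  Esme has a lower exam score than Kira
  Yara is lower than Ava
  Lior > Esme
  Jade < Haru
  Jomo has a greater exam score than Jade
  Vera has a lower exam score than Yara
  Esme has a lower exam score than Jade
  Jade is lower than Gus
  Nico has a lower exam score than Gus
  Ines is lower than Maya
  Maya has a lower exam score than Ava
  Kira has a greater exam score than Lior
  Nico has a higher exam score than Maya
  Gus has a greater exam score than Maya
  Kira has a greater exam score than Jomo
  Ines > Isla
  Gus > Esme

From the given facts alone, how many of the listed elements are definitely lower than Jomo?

From Jomo the given relations immediately reach Lior, Jade, Haru.
From those, Esme — 4 in total.
Nothing else is reachable below Jomo; 4 in all.

4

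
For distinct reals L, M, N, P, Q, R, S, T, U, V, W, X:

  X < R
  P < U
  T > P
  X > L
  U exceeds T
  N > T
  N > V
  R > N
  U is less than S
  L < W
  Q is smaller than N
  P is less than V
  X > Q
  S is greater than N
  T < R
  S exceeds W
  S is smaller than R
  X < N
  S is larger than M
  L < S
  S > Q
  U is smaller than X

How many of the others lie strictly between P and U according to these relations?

The relations place P below U. An element lies strictly between them when it is forced above P and also forced below U.
Above P: {T, V, X, N, S, R}. Below U: {T}.
Intersection: {T} — 1.

1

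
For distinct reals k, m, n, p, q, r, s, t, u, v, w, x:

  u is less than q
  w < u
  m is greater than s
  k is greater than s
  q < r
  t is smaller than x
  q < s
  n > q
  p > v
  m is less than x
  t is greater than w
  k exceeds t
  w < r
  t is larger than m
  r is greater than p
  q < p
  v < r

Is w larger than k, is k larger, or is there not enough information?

The relevant relations are w < u; u < q; q < s; s < m; m < t; t < k.
Together: w < u < q < s < m < t < k.
So k is larger.

k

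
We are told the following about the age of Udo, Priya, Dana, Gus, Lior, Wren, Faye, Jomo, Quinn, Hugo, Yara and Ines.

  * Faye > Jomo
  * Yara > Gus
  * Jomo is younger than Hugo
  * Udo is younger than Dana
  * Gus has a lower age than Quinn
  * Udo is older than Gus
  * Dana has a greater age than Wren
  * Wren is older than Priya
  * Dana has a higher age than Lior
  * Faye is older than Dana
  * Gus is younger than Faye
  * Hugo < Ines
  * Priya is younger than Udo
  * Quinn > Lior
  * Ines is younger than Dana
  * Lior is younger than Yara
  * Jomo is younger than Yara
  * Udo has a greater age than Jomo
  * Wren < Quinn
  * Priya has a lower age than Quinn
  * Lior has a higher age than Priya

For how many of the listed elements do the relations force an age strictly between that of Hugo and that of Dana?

1

Chaining upward from Hugo reaches: Ines, Faye.
Chaining downward from Dana reaches: Priya, Jomo, Gus, Lior, Udo, Wren, Ines.
Strictly between Hugo and Dana are those in both lists: Ines — 1 element.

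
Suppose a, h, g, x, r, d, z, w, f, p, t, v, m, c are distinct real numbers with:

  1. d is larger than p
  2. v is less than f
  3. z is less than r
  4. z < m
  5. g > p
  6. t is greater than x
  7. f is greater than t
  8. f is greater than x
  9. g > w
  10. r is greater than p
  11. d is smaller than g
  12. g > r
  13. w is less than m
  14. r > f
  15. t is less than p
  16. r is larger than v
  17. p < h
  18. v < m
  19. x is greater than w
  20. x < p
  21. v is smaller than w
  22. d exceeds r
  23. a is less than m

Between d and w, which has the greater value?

w < x and x < t give w < t.
Then t < p extends the chain to p.
Then p < r extends the chain to r.
Then r < d extends the chain to d.
So w < d; d is the larger of the two.

d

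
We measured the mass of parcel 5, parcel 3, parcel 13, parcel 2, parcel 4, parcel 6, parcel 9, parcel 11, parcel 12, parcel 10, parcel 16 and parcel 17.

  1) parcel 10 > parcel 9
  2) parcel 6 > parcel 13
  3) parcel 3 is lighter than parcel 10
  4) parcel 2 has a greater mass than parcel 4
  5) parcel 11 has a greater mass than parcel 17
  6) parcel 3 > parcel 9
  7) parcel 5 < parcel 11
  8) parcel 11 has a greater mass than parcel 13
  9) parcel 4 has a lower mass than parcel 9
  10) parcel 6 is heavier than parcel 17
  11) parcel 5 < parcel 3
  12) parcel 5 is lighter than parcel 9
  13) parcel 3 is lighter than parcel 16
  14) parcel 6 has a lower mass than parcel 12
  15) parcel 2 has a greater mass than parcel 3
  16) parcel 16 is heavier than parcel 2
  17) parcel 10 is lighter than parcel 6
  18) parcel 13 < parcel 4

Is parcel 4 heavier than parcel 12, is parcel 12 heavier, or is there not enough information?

parcel 12

parcel 4 < parcel 9 and parcel 9 < parcel 3 give parcel 4 < parcel 3.
Then parcel 3 < parcel 10 extends the chain to parcel 10.
Then parcel 10 < parcel 6 extends the chain to parcel 6.
With parcel 6 < parcel 12: parcel 4 < parcel 9 < parcel 3 < parcel 10 < parcel 6 < parcel 12.
So parcel 12 is heavier.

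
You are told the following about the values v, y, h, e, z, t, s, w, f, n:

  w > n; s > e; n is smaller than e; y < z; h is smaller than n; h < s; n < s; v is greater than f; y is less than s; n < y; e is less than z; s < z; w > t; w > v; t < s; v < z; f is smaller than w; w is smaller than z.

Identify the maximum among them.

z

Chaining downward from z: directly below it, v, w, y, e, s; then h, t, f, n.
That covers every other element, and nothing is given above z, so z is the maximum.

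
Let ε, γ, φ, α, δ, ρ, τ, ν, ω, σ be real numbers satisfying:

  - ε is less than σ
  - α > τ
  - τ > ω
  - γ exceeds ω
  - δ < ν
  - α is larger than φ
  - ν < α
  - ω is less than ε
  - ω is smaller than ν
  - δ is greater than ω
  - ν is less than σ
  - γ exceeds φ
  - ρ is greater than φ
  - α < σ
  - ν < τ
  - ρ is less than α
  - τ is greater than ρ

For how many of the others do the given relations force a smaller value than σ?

8

The elements the relations force below σ are φ, ω, δ, ν, ε, ρ, τ, α — no chain reaches any other.
That is 8.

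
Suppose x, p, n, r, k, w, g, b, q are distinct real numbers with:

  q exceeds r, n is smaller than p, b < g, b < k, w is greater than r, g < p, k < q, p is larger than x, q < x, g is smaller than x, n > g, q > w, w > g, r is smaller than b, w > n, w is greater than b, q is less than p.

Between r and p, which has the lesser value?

r < b < g < n < w < q < x < p, by transitivity through b, g, n, w, q, x.
So r < p; r is the smaller of the two.

r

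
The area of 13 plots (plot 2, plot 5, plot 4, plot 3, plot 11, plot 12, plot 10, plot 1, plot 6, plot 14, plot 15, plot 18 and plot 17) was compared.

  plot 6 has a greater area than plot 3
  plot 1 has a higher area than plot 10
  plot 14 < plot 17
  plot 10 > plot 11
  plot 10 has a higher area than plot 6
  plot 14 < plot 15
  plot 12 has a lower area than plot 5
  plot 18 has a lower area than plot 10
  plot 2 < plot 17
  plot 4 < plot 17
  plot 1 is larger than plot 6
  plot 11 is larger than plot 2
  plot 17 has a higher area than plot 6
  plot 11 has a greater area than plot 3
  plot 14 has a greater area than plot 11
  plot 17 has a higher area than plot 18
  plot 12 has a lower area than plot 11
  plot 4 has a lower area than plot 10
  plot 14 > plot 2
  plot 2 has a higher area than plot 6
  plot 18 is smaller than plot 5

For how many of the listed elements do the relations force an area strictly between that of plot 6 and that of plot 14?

Chaining upward from plot 6 reaches: plot 2, plot 11, plot 15, plot 10, plot 17, plot 1.
Chaining downward from plot 14 reaches: plot 12, plot 3, plot 2, plot 11.
Strictly between plot 6 and plot 14 are those in both lists: plot 2, plot 11 — 2 elements.

2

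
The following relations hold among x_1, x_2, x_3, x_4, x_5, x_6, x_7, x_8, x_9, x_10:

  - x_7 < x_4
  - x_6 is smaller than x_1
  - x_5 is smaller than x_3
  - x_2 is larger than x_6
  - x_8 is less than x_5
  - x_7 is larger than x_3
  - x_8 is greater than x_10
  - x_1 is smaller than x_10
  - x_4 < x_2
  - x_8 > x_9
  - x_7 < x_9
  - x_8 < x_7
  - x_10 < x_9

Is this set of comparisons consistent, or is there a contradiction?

Chaining the given relations yields x_9 < x_8 < x_5 < x_3 < x_7, so x_9 < x_7. But one relation states x_7 < x_9. These cannot both hold.

inconsistent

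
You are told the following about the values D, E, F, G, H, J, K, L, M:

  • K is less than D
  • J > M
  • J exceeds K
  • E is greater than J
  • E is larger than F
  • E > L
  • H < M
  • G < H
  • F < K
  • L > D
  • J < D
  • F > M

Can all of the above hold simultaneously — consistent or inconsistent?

Every relation is compatible with G < H < M < F < K < J < D < L < E; the set is consistent.

consistent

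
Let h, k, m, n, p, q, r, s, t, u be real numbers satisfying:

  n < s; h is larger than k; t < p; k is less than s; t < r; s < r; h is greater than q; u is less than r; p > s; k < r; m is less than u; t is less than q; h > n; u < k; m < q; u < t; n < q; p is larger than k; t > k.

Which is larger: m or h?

The relevant relations are m < u; u < k; k < t; t < q; q < h.
Together: m < u < k < t < q < h.
So m < h; h is the larger of the two.

h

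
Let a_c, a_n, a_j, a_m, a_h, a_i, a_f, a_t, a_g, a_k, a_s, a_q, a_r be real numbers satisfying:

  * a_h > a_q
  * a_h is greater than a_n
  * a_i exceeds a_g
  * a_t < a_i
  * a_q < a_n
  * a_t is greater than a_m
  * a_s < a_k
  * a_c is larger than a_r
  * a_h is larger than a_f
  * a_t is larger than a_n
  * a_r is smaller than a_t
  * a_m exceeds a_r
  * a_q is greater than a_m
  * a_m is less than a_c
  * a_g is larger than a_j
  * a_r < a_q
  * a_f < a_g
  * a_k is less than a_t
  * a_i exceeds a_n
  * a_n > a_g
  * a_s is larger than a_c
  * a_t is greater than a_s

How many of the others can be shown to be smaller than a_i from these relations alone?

11

Directly below a_i: a_g, a_n, a_t.
One step further: a_j, a_r, a_m, a_q, a_f, a_s, a_k (10 so far).
One step further: a_c (11 so far).
No other element is forced below a_i by the given relations, so the count is 11.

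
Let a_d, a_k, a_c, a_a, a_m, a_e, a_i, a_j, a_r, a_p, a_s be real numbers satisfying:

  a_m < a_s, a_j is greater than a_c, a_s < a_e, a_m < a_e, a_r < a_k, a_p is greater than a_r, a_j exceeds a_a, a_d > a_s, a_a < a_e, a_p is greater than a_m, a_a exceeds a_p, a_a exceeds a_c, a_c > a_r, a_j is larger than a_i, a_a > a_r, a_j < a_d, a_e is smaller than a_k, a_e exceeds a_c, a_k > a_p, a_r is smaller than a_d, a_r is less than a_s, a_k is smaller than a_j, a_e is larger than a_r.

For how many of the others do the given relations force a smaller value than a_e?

6

From a_e the given relations immediately reach a_r, a_m, a_s, a_c, a_a.
From those, a_p — 6 in total.
No other element is forced below a_e by the given relations, so the count is 6.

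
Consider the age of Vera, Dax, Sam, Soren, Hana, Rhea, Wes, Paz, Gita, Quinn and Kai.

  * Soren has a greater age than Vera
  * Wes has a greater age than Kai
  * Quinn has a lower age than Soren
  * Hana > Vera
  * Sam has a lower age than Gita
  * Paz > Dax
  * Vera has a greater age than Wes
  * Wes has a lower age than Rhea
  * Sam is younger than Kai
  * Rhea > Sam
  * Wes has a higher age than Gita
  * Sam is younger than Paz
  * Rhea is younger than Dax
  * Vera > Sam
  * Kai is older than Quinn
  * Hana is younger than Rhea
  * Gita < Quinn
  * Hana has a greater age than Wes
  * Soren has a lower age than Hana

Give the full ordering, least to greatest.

Nothing is placed below Sam, so it is least; from there Sam < Gita; Gita < Quinn; Quinn < Kai; Kai < Wes; Wes < Vera; Vera < Soren; Soren < Hana; Hana < Rhea; Rhea < Dax; Dax < Paz, each given directly.

Sam < Gita < Quinn < Kai < Wes < Vera < Soren < Hana < Rhea < Dax < Paz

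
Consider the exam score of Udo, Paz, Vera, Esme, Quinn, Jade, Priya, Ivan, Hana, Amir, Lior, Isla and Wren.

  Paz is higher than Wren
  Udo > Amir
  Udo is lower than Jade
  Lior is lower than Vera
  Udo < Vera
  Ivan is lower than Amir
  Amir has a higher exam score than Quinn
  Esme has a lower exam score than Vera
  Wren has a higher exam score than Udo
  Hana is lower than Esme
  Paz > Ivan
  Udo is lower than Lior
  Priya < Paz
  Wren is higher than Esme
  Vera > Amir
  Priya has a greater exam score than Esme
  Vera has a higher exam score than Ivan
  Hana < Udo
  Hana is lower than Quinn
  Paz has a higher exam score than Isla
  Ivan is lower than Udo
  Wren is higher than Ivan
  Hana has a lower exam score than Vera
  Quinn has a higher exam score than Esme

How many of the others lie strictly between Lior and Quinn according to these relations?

2

The relations place Quinn below Lior. An element lies strictly between them when it is forced above Quinn and also forced below Lior.
Above Quinn: {Amir, Udo, Wren, Jade, Vera, Paz}. Below Lior: {Hana, Esme, Ivan, Amir, Udo}.
Intersection: {Amir, Udo} — 2.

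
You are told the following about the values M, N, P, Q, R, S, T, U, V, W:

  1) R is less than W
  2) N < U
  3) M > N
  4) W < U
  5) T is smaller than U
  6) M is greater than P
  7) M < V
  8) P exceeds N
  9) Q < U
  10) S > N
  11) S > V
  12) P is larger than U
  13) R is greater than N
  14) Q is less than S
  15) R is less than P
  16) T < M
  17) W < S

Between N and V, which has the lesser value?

N

The relevant relations are N < R; R < W; W < U; U < P; P < M; M < V.
Chaining these gives N < R < W < U < P < M < V.
So N < V; N is the smaller of the two.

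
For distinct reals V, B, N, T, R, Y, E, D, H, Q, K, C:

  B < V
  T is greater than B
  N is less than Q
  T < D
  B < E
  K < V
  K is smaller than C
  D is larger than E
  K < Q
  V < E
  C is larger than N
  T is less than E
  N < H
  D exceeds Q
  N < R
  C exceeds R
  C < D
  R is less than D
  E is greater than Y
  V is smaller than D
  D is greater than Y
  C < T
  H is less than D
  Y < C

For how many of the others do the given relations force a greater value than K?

6

From K the given relations immediately reach C, V, Q.
From those, T, E, D — 6 in total.
Nothing else is reachable above K; 6 in all.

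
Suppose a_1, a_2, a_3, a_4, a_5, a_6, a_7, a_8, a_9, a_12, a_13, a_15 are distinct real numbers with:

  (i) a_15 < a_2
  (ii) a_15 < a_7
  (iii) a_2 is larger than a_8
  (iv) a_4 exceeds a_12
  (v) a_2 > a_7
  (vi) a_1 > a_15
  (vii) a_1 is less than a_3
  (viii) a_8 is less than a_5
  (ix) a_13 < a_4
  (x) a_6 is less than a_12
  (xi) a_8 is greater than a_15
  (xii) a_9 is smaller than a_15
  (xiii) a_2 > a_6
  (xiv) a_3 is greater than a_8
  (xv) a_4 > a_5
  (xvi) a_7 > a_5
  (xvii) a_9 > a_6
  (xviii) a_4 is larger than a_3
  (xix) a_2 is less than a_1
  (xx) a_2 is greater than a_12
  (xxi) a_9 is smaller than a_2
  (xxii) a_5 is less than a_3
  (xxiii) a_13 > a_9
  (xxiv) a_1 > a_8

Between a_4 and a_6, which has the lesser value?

a_6

a_6 < a_9 and a_9 < a_15 give a_6 < a_15.
With a_15 < a_8: a_6 < a_9 < a_15 < a_8.
With a_8 < a_5: a_6 < a_9 < a_15 < a_8 < a_5.
Then a_5 < a_7 extends the chain to a_7.
With a_7 < a_2: a_6 < a_9 < a_15 < a_8 < a_5 < a_7 < a_2.
Then a_2 < a_1 extends the chain to a_1.
Then a_1 < a_3 extends the chain to a_3.
Then a_3 < a_4 extends the chain to a_4.
So a_6 < a_4; a_6 is the smaller of the two.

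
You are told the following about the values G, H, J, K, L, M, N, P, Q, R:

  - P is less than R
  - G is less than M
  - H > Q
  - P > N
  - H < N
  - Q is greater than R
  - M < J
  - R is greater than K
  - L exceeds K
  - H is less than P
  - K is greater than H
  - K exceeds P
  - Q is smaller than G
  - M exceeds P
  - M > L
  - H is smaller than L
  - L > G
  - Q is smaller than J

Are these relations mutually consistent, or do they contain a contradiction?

Chaining the given relations yields H < N < P < K < R < Q, so H < Q. But one relation states Q < H. These cannot both hold.

inconsistent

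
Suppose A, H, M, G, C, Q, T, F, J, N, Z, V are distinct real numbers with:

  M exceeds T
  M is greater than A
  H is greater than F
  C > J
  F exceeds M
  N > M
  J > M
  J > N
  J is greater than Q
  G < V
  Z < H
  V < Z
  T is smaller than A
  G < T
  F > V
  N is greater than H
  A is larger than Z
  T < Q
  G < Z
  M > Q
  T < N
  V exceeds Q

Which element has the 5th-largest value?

Chaining the given pairs: G < T < Q < V < Z < A < M < F < H < N < J < C.
Counting 5 from the largest end gives F.

F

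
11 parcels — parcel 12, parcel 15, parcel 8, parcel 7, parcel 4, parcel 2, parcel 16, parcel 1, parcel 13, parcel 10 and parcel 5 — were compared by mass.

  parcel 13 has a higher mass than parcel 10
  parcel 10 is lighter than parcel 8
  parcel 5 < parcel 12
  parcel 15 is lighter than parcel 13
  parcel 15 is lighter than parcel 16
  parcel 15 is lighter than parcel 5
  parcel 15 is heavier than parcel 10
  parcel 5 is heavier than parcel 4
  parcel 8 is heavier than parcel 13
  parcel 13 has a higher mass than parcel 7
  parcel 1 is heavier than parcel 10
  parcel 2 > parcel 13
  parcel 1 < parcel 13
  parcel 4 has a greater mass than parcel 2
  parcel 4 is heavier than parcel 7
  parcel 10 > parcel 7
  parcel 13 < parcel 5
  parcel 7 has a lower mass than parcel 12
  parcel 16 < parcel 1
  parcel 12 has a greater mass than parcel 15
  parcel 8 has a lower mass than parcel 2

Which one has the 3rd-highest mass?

parcel 4

Piecing the relations together gives one ordering: parcel 7 < parcel 10 < parcel 15 < parcel 16 < parcel 1 < parcel 13 < parcel 8 < parcel 2 < parcel 4 < parcel 5 < parcel 12.
The 3rd largest is parcel 4.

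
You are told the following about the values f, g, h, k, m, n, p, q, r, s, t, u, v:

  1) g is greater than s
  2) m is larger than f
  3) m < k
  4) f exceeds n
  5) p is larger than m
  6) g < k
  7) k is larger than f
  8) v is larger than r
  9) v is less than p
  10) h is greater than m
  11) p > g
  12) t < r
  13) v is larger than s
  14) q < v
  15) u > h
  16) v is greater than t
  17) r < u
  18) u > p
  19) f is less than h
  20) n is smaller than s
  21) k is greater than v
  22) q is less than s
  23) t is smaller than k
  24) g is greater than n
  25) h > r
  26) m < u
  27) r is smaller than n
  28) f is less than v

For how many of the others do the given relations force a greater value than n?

The elements the relations force above n are f, s, v, m, g, p, k, h, u — no chain reaches any other.
That is 9.

9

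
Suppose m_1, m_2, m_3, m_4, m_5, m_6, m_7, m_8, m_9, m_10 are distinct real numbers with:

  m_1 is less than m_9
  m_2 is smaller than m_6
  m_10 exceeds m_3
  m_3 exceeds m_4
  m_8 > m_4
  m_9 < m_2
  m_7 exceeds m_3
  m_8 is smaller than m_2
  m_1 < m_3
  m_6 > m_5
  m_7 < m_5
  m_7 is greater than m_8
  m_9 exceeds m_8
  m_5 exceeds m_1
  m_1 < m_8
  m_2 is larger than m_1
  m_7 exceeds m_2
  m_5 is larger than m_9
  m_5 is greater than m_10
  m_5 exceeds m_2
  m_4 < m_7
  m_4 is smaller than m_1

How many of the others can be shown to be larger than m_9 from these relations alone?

4

From m_9 the given relations immediately reach m_2, m_5.
From those, m_7, m_6 — 4 in total.
Nothing else is reachable above m_9; 4 in all.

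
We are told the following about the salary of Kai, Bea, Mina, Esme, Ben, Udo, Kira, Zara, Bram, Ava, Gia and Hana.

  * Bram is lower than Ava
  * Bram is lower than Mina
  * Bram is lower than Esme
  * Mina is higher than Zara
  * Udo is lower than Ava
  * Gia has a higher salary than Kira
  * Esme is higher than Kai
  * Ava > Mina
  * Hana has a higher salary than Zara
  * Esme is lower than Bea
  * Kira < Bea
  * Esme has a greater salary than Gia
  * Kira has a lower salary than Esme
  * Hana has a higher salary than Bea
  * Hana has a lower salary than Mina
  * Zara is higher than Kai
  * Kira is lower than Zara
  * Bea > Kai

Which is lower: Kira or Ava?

Kira < Gia and Gia < Esme give Kira < Esme.
Then Esme < Bea extends the chain to Bea.
With Bea < Hana: Kira < Gia < Esme < Bea < Hana.
With Hana < Mina: Kira < Gia < Esme < Bea < Hana < Mina.
With Mina < Ava: Kira < Gia < Esme < Bea < Hana < Mina < Ava.
So Kira < Ava; Kira is the lower of the two.

Kira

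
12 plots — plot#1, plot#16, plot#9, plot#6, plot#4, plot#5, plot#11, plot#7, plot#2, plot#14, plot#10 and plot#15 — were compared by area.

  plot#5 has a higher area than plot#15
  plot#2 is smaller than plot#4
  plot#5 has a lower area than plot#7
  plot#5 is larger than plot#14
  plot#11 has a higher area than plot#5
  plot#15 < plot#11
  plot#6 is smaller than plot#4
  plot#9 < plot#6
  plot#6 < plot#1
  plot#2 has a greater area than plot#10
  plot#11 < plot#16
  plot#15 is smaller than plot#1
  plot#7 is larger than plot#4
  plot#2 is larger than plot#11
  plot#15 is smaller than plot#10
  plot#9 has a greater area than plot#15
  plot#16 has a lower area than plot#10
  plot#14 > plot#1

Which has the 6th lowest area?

Piecing the relations together gives one ordering: plot#15 < plot#9 < plot#6 < plot#1 < plot#14 < plot#5 < plot#11 < plot#16 < plot#10 < plot#2 < plot#4 < plot#7.
The 6th smallest is plot#5.

plot#5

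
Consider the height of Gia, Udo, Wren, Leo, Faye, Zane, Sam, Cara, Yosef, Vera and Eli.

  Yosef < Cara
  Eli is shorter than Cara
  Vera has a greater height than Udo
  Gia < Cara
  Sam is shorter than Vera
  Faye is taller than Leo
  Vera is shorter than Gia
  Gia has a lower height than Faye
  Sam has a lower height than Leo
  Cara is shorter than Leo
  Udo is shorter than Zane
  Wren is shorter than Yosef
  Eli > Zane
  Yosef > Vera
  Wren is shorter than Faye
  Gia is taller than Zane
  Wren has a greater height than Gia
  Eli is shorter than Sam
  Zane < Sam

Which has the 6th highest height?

Piecing the relations together gives one ordering: Udo < Zane < Eli < Sam < Vera < Gia < Wren < Yosef < Cara < Leo < Faye.
The 6th largest is Gia.

Gia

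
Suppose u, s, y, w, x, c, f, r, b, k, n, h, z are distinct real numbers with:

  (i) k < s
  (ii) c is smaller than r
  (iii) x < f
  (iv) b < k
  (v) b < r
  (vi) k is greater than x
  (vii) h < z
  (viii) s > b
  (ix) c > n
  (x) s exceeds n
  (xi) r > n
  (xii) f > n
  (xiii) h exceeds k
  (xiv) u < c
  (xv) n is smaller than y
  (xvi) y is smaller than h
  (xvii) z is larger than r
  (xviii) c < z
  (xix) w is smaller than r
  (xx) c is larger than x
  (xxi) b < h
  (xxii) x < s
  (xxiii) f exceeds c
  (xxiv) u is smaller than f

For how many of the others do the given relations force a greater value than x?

7

The elements the relations force above x are c, f, r, k, h, s, z — no chain reaches any other.
That is 7.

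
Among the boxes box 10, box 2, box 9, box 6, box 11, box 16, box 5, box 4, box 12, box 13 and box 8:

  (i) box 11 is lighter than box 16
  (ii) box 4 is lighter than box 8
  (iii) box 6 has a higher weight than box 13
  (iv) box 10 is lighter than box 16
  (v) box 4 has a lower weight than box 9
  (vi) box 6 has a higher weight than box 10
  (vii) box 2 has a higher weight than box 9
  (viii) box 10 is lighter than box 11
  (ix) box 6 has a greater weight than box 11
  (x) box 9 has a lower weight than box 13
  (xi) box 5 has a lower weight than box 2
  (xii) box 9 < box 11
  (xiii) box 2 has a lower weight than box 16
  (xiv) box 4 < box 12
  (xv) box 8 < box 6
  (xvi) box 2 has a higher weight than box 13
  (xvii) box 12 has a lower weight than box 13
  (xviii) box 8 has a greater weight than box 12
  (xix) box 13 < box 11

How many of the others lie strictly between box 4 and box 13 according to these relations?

The relations place box 4 below box 13. An element lies strictly between them when it is forced above box 4 and also forced below box 13.
Above box 4: {box 9, box 12, box 8, box 2, box 11, box 6, box 16}. Below box 13: {box 9, box 12}.
Intersection: {box 9, box 12} — 2.

2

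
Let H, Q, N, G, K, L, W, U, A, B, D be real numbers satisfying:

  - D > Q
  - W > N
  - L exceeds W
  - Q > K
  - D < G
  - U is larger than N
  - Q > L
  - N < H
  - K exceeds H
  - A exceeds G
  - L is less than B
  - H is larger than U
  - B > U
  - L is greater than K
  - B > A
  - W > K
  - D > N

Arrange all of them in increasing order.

Nothing is placed below N, so it is least; from there N < U; U < H; H < K; K < W; W < L; L < Q; Q < D; D < G; G < A; A < B, each given directly.

N < U < H < K < W < L < Q < D < G < A < B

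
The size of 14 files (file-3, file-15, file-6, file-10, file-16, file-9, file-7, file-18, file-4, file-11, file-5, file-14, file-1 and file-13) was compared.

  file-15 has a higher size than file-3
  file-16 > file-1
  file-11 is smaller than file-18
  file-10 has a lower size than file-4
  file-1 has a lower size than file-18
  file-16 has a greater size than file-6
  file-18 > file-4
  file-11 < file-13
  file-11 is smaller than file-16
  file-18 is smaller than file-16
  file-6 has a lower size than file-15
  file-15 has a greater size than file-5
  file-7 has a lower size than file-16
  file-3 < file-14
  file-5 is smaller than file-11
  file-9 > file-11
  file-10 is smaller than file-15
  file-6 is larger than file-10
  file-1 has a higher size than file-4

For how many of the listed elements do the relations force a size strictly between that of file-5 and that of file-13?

Chaining upward from file-5 reaches: file-11, file-9, file-18, file-15, file-16.
Chaining downward from file-13 reaches: file-11.
Strictly between file-5 and file-13 are those in both lists: file-11 — 1 element.

1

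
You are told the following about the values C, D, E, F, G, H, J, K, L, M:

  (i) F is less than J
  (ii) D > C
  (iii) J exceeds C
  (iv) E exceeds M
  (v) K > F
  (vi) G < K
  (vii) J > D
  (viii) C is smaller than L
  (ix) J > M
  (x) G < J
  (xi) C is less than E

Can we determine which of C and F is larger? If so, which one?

undetermined

Following every chain through F: above F we get J, K.
C is not reached, and no chain runs the other way from C to F.
So the given relations leave the order of F and C undetermined.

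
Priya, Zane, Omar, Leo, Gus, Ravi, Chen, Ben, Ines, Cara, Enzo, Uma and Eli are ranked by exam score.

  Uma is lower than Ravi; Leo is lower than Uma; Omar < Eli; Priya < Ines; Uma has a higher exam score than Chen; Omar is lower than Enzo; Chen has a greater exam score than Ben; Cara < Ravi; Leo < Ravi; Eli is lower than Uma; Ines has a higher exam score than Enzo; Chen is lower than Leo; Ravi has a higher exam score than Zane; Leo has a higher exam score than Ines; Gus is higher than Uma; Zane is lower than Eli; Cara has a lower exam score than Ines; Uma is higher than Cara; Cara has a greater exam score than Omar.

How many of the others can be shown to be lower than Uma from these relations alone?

Directly below Uma: Chen, Eli, Cara, Leo.
One step further: Ben, Omar, Zane, Ines (8 so far).
One step further: Priya, Enzo (10 so far).
No other element is forced below Uma by the given relations, so the count is 10.

10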